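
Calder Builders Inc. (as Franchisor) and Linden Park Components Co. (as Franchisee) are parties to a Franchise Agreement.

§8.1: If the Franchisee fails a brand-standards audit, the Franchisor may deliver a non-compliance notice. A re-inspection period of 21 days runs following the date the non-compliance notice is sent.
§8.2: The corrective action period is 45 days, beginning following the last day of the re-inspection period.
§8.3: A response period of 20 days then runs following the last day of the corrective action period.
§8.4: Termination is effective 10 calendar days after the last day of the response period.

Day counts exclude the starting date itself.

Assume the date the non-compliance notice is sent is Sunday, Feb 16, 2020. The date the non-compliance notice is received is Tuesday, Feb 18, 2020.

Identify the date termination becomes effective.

May 22, 2020

The last day of the re-inspection period: 21 calendar days after Feb 16, 2020 is Mar 8, 2020.
The last day of the corrective action period: 45 calendar days after Mar 8, 2020 is Apr 22, 2020.
Adding 20 calendar days to Apr 22, 2020 gives May 12, 2020, which is the last day of the response period.
Adding 10 calendar days to May 12, 2020 gives May 22, 2020, which is the date termination becomes effective.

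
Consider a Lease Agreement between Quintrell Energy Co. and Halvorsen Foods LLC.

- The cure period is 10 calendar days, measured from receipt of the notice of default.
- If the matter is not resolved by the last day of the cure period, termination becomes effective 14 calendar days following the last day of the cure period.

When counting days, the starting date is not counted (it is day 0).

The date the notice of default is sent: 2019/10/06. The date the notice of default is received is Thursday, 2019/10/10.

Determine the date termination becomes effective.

2019/11/03

The last day of the cure period: 2019/10/10 + 10 days = 2019/10/20.
Adding 14 calendar days to 2019/10/20 gives 2019/11/03, which is the date termination becomes effective.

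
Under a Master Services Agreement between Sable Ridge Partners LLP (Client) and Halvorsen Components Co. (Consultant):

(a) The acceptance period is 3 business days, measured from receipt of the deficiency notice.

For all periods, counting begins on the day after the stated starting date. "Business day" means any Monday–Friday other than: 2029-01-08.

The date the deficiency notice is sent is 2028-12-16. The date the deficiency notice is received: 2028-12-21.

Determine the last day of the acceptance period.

2028-12-26

From Thursday, 2028-12-21, 3 business days (Dec 22, Dec 25, Dec 26, skipping weekends) brings us to Tuesday, 2028-12-26, which is the last day of the acceptance period.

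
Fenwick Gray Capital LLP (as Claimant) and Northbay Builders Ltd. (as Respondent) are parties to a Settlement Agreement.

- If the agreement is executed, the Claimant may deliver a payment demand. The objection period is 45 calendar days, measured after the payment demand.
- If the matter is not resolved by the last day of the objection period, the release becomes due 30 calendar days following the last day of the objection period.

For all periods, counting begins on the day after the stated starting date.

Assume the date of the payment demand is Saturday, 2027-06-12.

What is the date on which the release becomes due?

The last day of the objection period: 2027-06-12 + 45 days = 2027-07-27.
The date on which the release becomes due: 2027-07-27 + 30 days = 2027-08-26.

2027-08-26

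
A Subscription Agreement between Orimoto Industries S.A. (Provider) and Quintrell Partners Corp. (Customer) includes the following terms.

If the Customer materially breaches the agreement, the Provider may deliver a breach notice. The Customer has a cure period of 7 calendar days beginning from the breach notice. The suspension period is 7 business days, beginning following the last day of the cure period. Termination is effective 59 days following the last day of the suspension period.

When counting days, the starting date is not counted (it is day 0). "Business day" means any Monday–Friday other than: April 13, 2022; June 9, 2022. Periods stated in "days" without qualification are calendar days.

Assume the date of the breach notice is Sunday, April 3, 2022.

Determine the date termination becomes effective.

Adding 7 calendar days to April 3, 2022 gives April 10, 2022, which is the last day of the cure period.
The last day of the suspension period: 7 business days after Sunday, April 10, 2022, skipping weekends and the listed holiday on Apr 13 — Apr 11, Apr 12, Apr 14, Apr 15, Apr 18, Apr 19, Apr 20 — lands on Wednesday, April 20, 2022.
Adding 59 calendar days to April 20, 2022 gives June 18, 2022, which is the date termination becomes effective.

June 18, 2022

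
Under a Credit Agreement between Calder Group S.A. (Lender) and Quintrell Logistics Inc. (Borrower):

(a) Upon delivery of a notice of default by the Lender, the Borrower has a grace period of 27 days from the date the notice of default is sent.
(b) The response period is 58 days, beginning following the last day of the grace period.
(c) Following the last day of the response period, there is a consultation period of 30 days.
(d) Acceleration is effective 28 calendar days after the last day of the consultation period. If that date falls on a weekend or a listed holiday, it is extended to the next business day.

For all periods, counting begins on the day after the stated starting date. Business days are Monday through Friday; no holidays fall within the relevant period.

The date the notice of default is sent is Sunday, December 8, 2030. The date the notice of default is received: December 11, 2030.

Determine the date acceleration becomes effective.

April 30, 2031

The last day of the grace period: 27 calendar days after December 8, 2030 is January 4, 2031.
The last day of the response period: 58 calendar days after January 4, 2031 is March 3, 2031.
Adding 30 calendar days to March 3, 2031 gives April 2, 2031, which is the last day of the consultation period.
Adding 28 calendar days to April 2, 2031 gives April 30, 2031, which is the date acceleration becomes effective. April 30, 2031 is a Wednesday, so no roll-forward applies.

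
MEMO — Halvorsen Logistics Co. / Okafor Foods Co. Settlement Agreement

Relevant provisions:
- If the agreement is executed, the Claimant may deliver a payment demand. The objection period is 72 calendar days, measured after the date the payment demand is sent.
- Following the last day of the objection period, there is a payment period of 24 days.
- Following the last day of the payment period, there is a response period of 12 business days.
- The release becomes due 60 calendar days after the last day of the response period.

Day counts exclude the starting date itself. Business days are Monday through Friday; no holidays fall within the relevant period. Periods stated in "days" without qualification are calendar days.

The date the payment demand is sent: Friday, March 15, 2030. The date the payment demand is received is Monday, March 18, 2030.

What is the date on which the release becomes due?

September 3, 2030

The last day of the objection period: 72 calendar days after March 15, 2030 is May 26, 2030.
The last day of the payment period: 24 calendar days after May 26, 2030 is June 19, 2030.
The last day of the response period: counting 12 business days from Wednesday, June 19, 2030 (Jun 20, Jun 21, Jun 24, Jun 25, …, Jul 3, Jul 4, Jul 5, skipping weekends) reaches Friday, July 5, 2030.
Adding 60 calendar days to July 5, 2030 gives September 3, 2030, which is the date on which the release becomes due.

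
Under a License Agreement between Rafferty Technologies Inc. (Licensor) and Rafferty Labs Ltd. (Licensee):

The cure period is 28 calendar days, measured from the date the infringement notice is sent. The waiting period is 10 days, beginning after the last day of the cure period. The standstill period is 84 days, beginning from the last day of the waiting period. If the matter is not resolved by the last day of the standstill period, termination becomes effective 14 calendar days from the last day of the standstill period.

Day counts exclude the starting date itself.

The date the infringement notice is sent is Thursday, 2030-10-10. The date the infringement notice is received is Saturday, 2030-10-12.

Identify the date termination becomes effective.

Adding 28 calendar days to 2030-10-10 gives 2030-11-07, which is the last day of the cure period.
The last day of the waiting period: 10 calendar days after 2030-11-07 is 2030-11-17.
The last day of the standstill period: 84 calendar days after 2030-11-17 is 2031-02-09.
The date termination becomes effective: 14 calendar days after 2031-02-09 is 2031-02-23.

2031-02-23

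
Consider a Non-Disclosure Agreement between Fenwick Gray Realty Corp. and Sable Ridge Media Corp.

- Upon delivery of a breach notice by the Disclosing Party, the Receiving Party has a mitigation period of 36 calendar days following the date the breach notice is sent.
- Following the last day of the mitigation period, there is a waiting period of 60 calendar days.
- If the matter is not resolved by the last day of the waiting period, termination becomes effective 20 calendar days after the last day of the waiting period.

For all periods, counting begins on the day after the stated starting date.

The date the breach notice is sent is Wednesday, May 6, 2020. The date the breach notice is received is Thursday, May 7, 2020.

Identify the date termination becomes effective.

August 30, 2020

Adding 36 calendar days to May 6, 2020 gives June 11, 2020, which is the last day of the mitigation period.
Adding 60 calendar days to June 11, 2020 gives August 10, 2020, which is the last day of the waiting period.
The date termination becomes effective: August 10, 2020 + 20 days = August 30, 2020.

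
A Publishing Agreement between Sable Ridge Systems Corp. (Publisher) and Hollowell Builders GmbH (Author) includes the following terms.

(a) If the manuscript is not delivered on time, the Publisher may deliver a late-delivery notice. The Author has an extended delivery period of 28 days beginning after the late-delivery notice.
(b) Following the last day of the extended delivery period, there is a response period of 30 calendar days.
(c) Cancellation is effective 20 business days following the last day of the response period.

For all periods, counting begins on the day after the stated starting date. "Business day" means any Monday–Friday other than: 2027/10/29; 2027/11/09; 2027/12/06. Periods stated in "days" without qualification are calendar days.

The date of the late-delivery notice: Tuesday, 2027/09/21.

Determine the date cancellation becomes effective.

2027/12/17

The last day of the extended delivery period: 2027/09/21 + 28 days = 2027/10/19.
Adding 30 calendar days to 2027/10/19 gives 2027/11/18, which is the last day of the response period.
From Thursday, 2027/11/18, 20 business days (Nov 19, Nov 22, Nov 23, Nov 24, …, Dec 15, Dec 16, Dec 17, skipping weekends and the listed holiday on Dec 6) brings us to Friday, 2027/12/17, which is the date cancellation becomes effective.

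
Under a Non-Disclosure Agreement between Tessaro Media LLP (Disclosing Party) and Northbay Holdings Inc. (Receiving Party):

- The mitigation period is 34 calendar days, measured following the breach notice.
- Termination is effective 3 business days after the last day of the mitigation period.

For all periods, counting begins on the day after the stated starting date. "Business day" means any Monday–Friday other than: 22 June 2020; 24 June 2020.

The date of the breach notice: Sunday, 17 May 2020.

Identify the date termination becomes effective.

The last day of the mitigation period: 34 calendar days after 17 May 2020 is 20 June 2020.
The date termination becomes effective: counting 3 business days from Saturday, 20 June 2020 (Jun 23, Jun 25, Jun 26, skipping weekends and the listed holidays on Jun 22, Jun 24) reaches Friday, 26 June 2020.

26 June 2020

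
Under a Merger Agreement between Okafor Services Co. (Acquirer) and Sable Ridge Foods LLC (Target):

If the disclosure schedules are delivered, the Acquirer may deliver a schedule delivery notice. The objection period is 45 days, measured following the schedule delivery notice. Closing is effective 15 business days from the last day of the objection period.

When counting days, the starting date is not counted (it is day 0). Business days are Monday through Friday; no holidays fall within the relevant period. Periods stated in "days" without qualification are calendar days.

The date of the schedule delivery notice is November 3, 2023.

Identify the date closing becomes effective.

The last day of the objection period: 45 calendar days after November 3, 2023 is December 18, 2023.
From Monday, December 18, 2023, 15 business days (Dec 19, Dec 20, Dec 21, Dec 22, …, Jan 4, Jan 5, Jan 8, skipping weekends) brings us to Monday, January 8, 2024, which is the date closing becomes effective.

January 8, 2024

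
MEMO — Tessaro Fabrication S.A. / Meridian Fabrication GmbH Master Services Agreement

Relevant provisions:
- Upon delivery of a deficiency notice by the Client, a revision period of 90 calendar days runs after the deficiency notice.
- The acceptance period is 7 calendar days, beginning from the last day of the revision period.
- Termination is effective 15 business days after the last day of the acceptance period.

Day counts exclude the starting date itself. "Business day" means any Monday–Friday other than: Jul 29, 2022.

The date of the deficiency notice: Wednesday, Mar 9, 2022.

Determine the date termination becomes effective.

Jul 5, 2022

Adding 90 calendar days to Mar 9, 2022 gives Jun 7, 2022, which is the last day of the revision period.
The last day of the acceptance period: 7 calendar days after Jun 7, 2022 is Jun 14, 2022.
From Tuesday, Jun 14, 2022, 15 business days (Jun 15, Jun 16, Jun 17, Jun 20, …, Jul 1, Jul 4, Jul 5, skipping weekends) brings us to Tuesday, Jul 5, 2022, which is the date termination becomes effective.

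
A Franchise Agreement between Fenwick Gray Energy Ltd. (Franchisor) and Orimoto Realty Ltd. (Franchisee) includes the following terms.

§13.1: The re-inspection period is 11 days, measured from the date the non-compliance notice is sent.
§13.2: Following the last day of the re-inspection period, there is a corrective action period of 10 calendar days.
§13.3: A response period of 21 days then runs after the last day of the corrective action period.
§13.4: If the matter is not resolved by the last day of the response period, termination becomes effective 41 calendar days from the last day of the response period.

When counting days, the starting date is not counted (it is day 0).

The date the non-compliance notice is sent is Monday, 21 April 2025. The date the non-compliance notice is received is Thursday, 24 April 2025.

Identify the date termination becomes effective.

The last day of the re-inspection period: 21 April 2025 + 11 days = 2 May 2025.
The last day of the corrective action period: 2 May 2025 + 10 days = 12 May 2025.
Adding 21 calendar days to 12 May 2025 gives 2 June 2025, which is the last day of the response period.
The date termination becomes effective: 2 June 2025 + 41 days = 13 July 2025.

13 July 2025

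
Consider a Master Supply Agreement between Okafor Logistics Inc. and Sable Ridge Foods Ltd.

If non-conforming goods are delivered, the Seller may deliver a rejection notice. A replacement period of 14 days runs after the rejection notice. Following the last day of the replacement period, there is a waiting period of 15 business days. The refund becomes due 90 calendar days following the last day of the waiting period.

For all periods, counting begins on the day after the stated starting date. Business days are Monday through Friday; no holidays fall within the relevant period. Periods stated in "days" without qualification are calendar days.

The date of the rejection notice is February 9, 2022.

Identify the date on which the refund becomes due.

The last day of the replacement period: February 9, 2022 + 14 days = February 23, 2022.
The last day of the waiting period: counting 15 business days from Wednesday, February 23, 2022 (Feb 24, Feb 25, Feb 28, Mar 1, …, Mar 14, Mar 15, Mar 16, skipping weekends) reaches Wednesday, March 16, 2022.
The date on which the refund becomes due: March 16, 2022 + 90 days = June 14, 2022.

June 14, 2022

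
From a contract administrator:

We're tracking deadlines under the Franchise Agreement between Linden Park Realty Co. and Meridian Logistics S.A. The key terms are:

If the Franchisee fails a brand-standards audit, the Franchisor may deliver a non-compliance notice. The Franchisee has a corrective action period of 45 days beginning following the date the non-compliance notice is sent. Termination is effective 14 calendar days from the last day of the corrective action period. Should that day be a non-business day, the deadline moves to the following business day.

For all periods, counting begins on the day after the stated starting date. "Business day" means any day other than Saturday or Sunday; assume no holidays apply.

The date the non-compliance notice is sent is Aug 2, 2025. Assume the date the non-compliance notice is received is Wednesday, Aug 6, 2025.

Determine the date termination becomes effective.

Sep 30, 2025

The last day of the corrective action period: 45 calendar days after Aug 2, 2025 is Sep 16, 2025.
The date termination becomes effective: 14 calendar days after Sep 16, 2025 is Sep 30, 2025. Sep 30, 2025 is a Tuesday, so no roll-forward applies.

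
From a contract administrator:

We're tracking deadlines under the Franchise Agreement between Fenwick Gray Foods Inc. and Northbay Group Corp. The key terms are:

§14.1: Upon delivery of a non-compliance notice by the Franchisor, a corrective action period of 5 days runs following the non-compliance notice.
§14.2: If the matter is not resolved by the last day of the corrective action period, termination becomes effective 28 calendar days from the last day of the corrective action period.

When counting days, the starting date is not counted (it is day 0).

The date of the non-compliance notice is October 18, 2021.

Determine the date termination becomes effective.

November 20, 2021

The last day of the corrective action period: 5 calendar days after October 18, 2021 is October 23, 2021.
Adding 28 calendar days to October 23, 2021 gives November 20, 2021, which is the date termination becomes effective.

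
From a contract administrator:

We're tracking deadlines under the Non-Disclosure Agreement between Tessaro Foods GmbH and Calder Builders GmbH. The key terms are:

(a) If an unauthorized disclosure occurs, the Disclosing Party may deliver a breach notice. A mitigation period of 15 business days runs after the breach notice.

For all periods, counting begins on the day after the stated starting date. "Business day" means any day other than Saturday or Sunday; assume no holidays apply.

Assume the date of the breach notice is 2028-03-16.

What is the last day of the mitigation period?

2028-04-06

From Thursday, 2028-03-16, 15 business days (Mar 17, Mar 20, Mar 21, Mar 22, …, Apr 4, Apr 5, Apr 6, skipping weekends) brings us to Thursday, 2028-04-06, which is the last day of the mitigation period.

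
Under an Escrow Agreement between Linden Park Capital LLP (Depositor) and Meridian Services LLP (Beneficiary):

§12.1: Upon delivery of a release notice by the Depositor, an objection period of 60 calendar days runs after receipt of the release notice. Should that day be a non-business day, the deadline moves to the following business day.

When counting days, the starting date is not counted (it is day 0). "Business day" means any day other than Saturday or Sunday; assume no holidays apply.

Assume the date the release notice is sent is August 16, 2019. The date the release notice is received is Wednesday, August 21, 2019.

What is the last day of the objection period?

October 21, 2019

The last day of the objection period: August 21, 2019 + 60 days = October 20, 2019. That falls on a Sunday, so it rolls to the next business day, Monday, October 21, 2019.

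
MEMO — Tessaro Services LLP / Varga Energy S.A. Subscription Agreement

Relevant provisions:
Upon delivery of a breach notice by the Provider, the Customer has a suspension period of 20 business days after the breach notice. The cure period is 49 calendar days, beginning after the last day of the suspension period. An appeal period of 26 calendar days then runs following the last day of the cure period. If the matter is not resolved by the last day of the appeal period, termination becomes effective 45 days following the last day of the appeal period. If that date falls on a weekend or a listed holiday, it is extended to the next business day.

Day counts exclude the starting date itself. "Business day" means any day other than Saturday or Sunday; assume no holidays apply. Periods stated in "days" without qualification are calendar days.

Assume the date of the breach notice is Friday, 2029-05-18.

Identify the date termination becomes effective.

The last day of the suspension period: 20 business days after Friday, 2029-05-18, skipping weekends — May 21, May 22, May 23, May 24, …, Jun 13, Jun 14, Jun 15 — lands on Friday, 2029-06-15.
The last day of the cure period: 49 calendar days after 2029-06-15 is 2029-08-03.
The last day of the appeal period: 2029-08-03 + 26 days = 2029-08-29.
Adding 45 calendar days to 2029-08-29 gives 2029-10-13, which is the date termination becomes effective. That falls on a Saturday, so it rolls to the next business day, Monday, 2029-10-15.

2029-10-15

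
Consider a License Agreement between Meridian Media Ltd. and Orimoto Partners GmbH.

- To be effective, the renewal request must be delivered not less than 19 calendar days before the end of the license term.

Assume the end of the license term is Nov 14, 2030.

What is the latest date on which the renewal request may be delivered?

Oct 26, 2030

Nov 14, 2030 minus 19 days is Oct 26, 2030.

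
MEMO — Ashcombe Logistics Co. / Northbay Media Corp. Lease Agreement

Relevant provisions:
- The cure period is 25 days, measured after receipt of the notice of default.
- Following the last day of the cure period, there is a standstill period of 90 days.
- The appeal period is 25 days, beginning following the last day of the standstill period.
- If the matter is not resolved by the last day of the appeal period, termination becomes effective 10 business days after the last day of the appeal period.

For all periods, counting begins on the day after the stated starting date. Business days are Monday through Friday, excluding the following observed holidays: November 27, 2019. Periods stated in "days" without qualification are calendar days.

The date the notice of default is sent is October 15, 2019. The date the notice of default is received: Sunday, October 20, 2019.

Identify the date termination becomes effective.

Adding 25 calendar days to October 20, 2019 gives November 14, 2019, which is the last day of the cure period.
The last day of the standstill period: November 14, 2019 + 90 days = February 12, 2020.
The last day of the appeal period: 25 calendar days after February 12, 2020 is March 8, 2020.
The date termination becomes effective: 10 business days after Sunday, March 8, 2020, skipping weekends — Mar 9, Mar 10, Mar 11, Mar 12, Mar 13, Mar 16, Mar 17, Mar 18, Mar 19, Mar 20 — lands on Friday, March 20, 2020.

March 20, 2020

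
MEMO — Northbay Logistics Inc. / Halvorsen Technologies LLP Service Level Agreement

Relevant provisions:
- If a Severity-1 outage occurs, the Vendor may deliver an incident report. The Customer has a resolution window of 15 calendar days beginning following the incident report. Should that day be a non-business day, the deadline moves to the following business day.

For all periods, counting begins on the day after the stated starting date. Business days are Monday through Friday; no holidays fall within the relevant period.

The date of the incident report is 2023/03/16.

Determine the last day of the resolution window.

The last day of the resolution window: 15 calendar days after 2023/03/16 is 2023/03/31. 2023/03/31 is a Friday, so no roll-forward applies.

2023/03/31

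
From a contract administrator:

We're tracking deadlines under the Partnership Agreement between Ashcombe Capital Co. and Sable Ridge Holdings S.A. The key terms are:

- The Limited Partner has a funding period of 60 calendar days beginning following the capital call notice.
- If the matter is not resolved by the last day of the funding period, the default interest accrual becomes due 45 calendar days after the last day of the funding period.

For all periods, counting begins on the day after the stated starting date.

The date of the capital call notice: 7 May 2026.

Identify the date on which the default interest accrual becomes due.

Adding 60 calendar days to 7 May 2026 gives 6 July 2026, which is the last day of the funding period.
Adding 45 calendar days to 6 July 2026 gives 20 August 2026, which is the date on which the default interest accrual becomes due.

20 August 2026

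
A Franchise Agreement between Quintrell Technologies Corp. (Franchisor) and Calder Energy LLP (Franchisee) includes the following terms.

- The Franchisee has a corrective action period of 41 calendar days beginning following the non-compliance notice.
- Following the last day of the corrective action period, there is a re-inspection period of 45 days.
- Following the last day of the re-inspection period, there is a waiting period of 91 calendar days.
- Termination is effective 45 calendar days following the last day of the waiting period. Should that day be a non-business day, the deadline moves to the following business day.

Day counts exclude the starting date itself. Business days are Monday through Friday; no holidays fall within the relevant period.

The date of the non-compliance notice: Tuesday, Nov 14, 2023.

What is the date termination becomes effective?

The last day of the corrective action period: Nov 14, 2023 + 41 days = Dec 25, 2023.
Adding 45 calendar days to Dec 25, 2023 gives Feb 8, 2024, which is the last day of the re-inspection period.
The last day of the waiting period: Feb 8, 2024 + 91 days = May 9, 2024.
The date termination becomes effective: 45 calendar days after May 9, 2024 is Jun 23, 2024. That falls on a Sunday, so it rolls to the next business day, Monday, Jun 24, 2024.

Jun 24, 2024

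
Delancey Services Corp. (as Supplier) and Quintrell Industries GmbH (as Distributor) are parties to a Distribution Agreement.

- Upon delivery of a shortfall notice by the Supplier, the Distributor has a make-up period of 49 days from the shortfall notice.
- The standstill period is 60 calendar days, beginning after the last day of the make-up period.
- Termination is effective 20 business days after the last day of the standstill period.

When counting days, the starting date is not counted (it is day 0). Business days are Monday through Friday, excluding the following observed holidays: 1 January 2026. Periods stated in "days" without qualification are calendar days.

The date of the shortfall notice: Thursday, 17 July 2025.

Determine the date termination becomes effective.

The last day of the make-up period: 17 July 2025 + 49 days = 4 September 2025.
The last day of the standstill period: 4 September 2025 + 60 days = 3 November 2025.
The date termination becomes effective: 20 business days after Monday, 3 November 2025, skipping weekends — Nov 4, Nov 5, Nov 6, Nov 7, …, Nov 27, Nov 28, Dec 1 — lands on Monday, 1 December 2025.

1 December 2025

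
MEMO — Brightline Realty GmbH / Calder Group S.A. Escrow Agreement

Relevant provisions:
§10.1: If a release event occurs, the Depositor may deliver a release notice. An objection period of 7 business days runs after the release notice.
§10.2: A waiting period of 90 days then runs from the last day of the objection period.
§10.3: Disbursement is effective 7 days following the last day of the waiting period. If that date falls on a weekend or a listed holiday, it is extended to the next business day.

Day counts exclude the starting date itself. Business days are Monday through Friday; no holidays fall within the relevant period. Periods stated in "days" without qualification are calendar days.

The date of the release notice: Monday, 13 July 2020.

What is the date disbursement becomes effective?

27 October 2020

The last day of the objection period: 7 business days after Monday, 13 July 2020, skipping weekends — Jul 14, Jul 15, Jul 16, Jul 17, Jul 20, Jul 21, Jul 22 — lands on Wednesday, 22 July 2020.
Adding 90 calendar days to 22 July 2020 gives 20 October 2020, which is the last day of the waiting period.
Adding 7 calendar days to 20 October 2020 gives 27 October 2020, which is the date disbursement becomes effective. 27 October 2020 is a Tuesday, so no roll-forward applies.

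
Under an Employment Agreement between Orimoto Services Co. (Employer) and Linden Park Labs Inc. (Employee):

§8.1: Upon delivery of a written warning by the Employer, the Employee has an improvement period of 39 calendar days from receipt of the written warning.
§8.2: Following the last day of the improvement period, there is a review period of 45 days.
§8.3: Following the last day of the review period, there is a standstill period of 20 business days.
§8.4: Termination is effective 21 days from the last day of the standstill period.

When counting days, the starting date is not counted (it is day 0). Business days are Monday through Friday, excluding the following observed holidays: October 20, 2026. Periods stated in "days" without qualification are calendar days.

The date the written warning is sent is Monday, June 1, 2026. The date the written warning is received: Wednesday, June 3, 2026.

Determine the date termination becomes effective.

October 14, 2026

The last day of the improvement period: 39 calendar days after June 3, 2026 is July 12, 2026.
Adding 45 calendar days to July 12, 2026 gives August 26, 2026, which is the last day of the review period.
The last day of the standstill period: 20 business days after Wednesday, August 26, 2026, skipping weekends — Aug 27, Aug 28, Aug 31, Sep 1, …, Sep 21, Sep 22, Sep 23 — lands on Wednesday, September 23, 2026.
The date termination becomes effective: September 23, 2026 + 21 days = October 14, 2026.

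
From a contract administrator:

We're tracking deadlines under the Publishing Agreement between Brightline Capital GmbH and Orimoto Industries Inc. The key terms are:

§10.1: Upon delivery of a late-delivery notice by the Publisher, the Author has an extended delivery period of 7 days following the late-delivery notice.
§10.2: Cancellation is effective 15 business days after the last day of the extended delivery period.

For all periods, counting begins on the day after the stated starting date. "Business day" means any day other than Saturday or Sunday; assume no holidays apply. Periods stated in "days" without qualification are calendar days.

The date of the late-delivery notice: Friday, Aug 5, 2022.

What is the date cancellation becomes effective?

Sep 2, 2022

Adding 7 calendar days to Aug 5, 2022 gives Aug 12, 2022, which is the last day of the extended delivery period.
The date cancellation becomes effective: 15 business days after Friday, Aug 12, 2022, skipping weekends — Aug 15, Aug 16, Aug 17, Aug 18, …, Aug 31, Sep 1, Sep 2 — lands on Friday, Sep 2, 2022.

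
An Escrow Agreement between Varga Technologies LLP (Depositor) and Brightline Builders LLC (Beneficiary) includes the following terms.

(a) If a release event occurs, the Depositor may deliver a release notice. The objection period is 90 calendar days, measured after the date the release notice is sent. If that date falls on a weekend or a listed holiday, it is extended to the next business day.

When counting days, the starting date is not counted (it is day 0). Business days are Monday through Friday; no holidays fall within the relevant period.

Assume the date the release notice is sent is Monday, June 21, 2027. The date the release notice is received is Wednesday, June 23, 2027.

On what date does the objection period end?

Adding 90 calendar days to June 21, 2027 gives September 19, 2027, which is the last day of the objection period. That falls on a Sunday, so it rolls to the next business day, Monday, September 20, 2027.

September 20, 2027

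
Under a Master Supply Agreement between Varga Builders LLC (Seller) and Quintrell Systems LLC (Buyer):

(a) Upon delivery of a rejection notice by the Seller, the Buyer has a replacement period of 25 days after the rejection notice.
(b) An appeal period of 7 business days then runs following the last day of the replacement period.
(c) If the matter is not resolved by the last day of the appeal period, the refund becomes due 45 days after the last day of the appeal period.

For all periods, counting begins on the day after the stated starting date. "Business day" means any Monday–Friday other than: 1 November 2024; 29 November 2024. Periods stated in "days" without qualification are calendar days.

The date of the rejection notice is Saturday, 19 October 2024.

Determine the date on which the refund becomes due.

6 January 2025

Adding 25 calendar days to 19 October 2024 gives 13 November 2024, which is the last day of the replacement period.
From Wednesday, 13 November 2024, 7 business days (Nov 14, Nov 15, Nov 18, Nov 19, Nov 20, Nov 21, Nov 22, skipping weekends) brings us to Friday, 22 November 2024, which is the last day of the appeal period.
The date on which the refund becomes due: 45 calendar days after 22 November 2024 is 6 January 2025.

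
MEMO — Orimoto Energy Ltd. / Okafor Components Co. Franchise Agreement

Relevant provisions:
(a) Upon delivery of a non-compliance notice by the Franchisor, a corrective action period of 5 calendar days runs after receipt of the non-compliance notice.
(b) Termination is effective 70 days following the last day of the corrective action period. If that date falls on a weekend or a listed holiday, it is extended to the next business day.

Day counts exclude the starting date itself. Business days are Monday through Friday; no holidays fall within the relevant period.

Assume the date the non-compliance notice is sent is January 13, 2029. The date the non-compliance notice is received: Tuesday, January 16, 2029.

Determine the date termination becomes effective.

Adding 5 calendar days to January 16, 2029 gives January 21, 2029, which is the last day of the corrective action period.
Adding 70 calendar days to January 21, 2029 gives April 1, 2029, which is the date termination becomes effective. That falls on a Sunday, so it rolls to the next business day, Monday, April 2, 2029.

April 2, 2029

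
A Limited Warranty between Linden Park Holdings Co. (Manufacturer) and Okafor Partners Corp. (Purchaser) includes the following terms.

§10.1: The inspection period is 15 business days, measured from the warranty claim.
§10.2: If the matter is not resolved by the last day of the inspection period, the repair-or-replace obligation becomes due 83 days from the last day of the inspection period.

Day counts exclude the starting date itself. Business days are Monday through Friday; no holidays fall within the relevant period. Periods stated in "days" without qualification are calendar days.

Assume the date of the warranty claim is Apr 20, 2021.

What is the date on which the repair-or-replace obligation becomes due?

Aug 2, 2021

The last day of the inspection period: counting 15 business days from Tuesday, Apr 20, 2021 (Apr 21, Apr 22, Apr 23, Apr 26, …, May 7, May 10, May 11, skipping weekends) reaches Tuesday, May 11, 2021.
The date on which the repair-or-replace obligation becomes due: 83 calendar days after May 11, 2021 is Aug 2, 2021.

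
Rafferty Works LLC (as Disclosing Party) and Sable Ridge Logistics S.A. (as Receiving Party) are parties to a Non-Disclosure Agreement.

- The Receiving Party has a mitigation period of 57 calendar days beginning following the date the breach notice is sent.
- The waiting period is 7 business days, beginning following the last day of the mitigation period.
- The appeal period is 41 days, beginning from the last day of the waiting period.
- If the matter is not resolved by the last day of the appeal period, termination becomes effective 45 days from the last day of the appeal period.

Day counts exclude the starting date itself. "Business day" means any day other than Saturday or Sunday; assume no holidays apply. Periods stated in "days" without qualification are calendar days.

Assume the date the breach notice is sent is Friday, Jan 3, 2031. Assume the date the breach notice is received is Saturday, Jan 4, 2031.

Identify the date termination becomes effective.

Jun 5, 2031

Adding 57 calendar days to Jan 3, 2031 gives Mar 1, 2031, which is the last day of the mitigation period.
The last day of the waiting period: counting 7 business days from Saturday, Mar 1, 2031 (Mar 3, Mar 4, Mar 5, Mar 6, Mar 7, Mar 10, Mar 11, skipping weekends) reaches Tuesday, Mar 11, 2031.
The last day of the appeal period: 41 calendar days after Mar 11, 2031 is Apr 21, 2031.
The date termination becomes effective: Apr 21, 2031 + 45 days = Jun 5, 2031.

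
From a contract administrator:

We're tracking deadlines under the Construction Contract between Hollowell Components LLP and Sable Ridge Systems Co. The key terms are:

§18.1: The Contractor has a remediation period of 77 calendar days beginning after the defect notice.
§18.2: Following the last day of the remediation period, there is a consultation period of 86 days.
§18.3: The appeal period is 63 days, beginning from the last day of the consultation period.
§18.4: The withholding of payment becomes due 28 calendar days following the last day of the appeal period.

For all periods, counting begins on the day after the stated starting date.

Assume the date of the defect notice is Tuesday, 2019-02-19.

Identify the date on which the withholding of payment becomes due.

The last day of the remediation period: 2019-02-19 + 77 days = 2019-05-07.
The last day of the consultation period: 86 calendar days after 2019-05-07 is 2019-08-01.
Adding 63 calendar days to 2019-08-01 gives 2019-10-03, which is the last day of the appeal period.
Adding 28 calendar days to 2019-10-03 gives 2019-10-31, which is the date on which the withholding of payment becomes due.

2019-10-31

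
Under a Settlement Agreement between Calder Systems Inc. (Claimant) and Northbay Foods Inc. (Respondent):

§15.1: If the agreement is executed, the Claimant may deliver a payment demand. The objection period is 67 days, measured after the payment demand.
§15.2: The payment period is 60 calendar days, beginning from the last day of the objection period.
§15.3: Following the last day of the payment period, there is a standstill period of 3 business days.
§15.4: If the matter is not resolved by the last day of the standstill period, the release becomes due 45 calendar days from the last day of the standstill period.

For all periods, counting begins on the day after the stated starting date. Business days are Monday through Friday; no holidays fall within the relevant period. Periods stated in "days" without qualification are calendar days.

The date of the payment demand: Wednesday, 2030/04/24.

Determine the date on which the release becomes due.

2030/10/18

The last day of the objection period: 2030/04/24 + 67 days = 2030/06/30.
The last day of the payment period: 60 calendar days after 2030/06/30 is 2030/08/29.
The last day of the standstill period: 3 business days after Thursday, 2030/08/29, skipping weekends — Aug 30, Sep 2, Sep 3 — lands on Tuesday, 2030/09/03.
Adding 45 calendar days to 2030/09/03 gives 2030/10/18, which is the date on which the release becomes due.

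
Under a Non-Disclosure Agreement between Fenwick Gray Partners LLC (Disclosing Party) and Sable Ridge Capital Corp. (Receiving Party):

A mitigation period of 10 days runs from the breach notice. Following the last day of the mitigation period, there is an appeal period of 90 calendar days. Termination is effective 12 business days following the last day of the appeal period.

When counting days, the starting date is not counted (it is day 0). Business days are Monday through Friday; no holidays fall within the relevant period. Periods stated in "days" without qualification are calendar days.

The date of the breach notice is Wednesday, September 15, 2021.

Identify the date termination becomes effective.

January 11, 2022

The last day of the mitigation period: 10 calendar days after September 15, 2021 is September 25, 2021.
The last day of the appeal period: 90 calendar days after September 25, 2021 is December 24, 2021.
The date termination becomes effective: counting 12 business days from Friday, December 24, 2021 (Dec 27, Dec 28, Dec 29, Dec 30, …, Jan 7, Jan 10, Jan 11, skipping weekends) reaches Tuesday, January 11, 2022.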